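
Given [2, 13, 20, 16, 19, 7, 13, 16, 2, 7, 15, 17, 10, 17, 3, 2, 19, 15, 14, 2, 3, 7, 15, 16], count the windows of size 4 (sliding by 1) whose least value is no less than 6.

2 13 20 16 → min 2
13 20 16 19 → min 13  ≥ 6 ✓
20 16 19 7 → min 7  ≥ 6 ✓
16 19 7 13 → min 7  ≥ 6 ✓
19 7 13 16 → min 7  ≥ 6 ✓
7 13 16 2 → min 2
13 16 2 7 → min 2
16 2 7 15 → min 2
2 7 15 17 → min 2
7 15 17 10 → min 7  ≥ 6 ✓
15 17 10 17 → min 10  ≥ 6 ✓
17 10 17 3 → min 3
10 17 3 2 → min 2
17 3 2 19 → min 2
3 2 19 15 → min 2
2 19 15 14 → min 2
19 15 14 2 → min 2
15 14 2 3 → min 2
14 2 3 7 → min 2
2 3 7 15 → min 2
3 7 15 16 → min 3
6 windows satisfy the condition.

6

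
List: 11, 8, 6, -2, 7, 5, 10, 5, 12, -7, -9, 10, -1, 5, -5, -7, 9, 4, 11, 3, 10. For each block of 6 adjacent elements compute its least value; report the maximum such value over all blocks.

-2

11 8 6 -2 7 5 → min -2
8 6 -2 7 5 10 → min -2
6 -2 7 5 10 5 → min -2
-2 7 5 10 5 12 → min -2
7 5 10 5 12 -7 → min -7
5 10 5 12 -7 -9 → min -9
10 5 12 -7 -9 10 → min -9
5 12 -7 -9 10 -1 → min -9
12 -7 -9 10 -1 5 → min -9
-7 -9 10 -1 5 -5 → min -9
-9 10 -1 5 -5 -7 → min -9
10 -1 5 -5 -7 9 → min -7
-1 5 -5 -7 9 4 → min -7
5 -5 -7 9 4 11 → min -7
-5 -7 9 4 11 3 → min -7
-7 9 4 11 3 10 → min -7
Maximum of these is -2.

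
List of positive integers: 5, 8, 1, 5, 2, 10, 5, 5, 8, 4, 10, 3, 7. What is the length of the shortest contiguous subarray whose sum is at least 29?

add 5: running sum 5 < 29
add 8: running sum 13 < 29
add 1: running sum 14 < 29
add 5: running sum 19 < 29
add 2: running sum 21 < 29
add 10: shortest ending here [5, 8, 1, 5, 2, 10] sum 31, len 6
add 5: shortest ending here [8, 1, 5, 2, 10, 5] sum 31, len 6
add 5: shortest ending here [8, 1, 5, 2, 10, 5, 5] sum 36, len 7
add 8: shortest ending here [2, 10, 5, 5, 8] sum 30, len 5
add 4: shortest ending here [10, 5, 5, 8, 4] sum 32, len 5
add 10: shortest ending here [5, 5, 8, 4, 10] sum 32, len 5
add 3: shortest ending here [5, 8, 4, 10, 3] sum 30, len 5
add 7: shortest ending here [8, 4, 10, 3, 7] sum 32, len 5
Shortest qualifying length: 5.

5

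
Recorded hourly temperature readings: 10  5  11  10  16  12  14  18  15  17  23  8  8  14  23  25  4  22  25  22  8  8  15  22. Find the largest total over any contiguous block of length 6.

(10, 5, 11, 10, 16, 12) → sum 64
(5, 11, 10, 16, 12, 14) → sum 68
(11, 10, 16, 12, 14, 18) → sum 81
(10, 16, 12, 14, 18, 15) → sum 85
(16, 12, 14, 18, 15, 17) → sum 92
(12, 14, 18, 15, 17, 23) → sum 99
(14, 18, 15, 17, 23, 8) → sum 95
(18, 15, 17, 23, 8, 8) → sum 89
(15, 17, 23, 8, 8, 14) → sum 85
(17, 23, 8, 8, 14, 23) → sum 93
(23, 8, 8, 14, 23, 25) → sum 101
(8, 8, 14, 23, 25, 4) → sum 82
(8, 14, 23, 25, 4, 22) → sum 96
(14, 23, 25, 4, 22, 25) → sum 113
(23, 25, 4, 22, 25, 22) → sum 121
(25, 4, 22, 25, 22, 8) → sum 106
(4, 22, 25, 22, 8, 8) → sum 89
(22, 25, 22, 8, 8, 15) → sum 100
(25, 22, 8, 8, 15, 22) → sum 100
Largest of these is 121.

121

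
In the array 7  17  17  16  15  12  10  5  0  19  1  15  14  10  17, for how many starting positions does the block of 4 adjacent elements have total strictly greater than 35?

8

7 17 17 16 → sum 57  > 35 ✓
17 17 16 15 → sum 65  > 35 ✓
17 16 15 12 → sum 60  > 35 ✓
16 15 12 10 → sum 53  > 35 ✓
15 12 10 5 → sum 42  > 35 ✓
12 10 5 0 → sum 27
10 5 0 19 → sum 34
5 0 19 1 → sum 25
0 19 1 15 → sum 35
19 1 15 14 → sum 49  > 35 ✓
1 15 14 10 → sum 40  > 35 ✓
15 14 10 17 → sum 56  > 35 ✓
8 windows satisfy the condition.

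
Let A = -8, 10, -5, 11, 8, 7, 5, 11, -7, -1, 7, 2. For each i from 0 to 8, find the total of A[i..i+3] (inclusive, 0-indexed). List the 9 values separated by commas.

8, 24, 21, 31, 31, 16, 8, 10, 1

(-8, 10, -5, 11) → sum 8
(10, -5, 11, 8) → sum 24
(-5, 11, 8, 7) → sum 21
(11, 8, 7, 5) → sum 31
(8, 7, 5, 11) → sum 31
(7, 5, 11, -7) → sum 16
(5, 11, -7, -1) → sum 8
(11, -7, -1, 7) → sum 10
(-7, -1, 7, 2) → sum 1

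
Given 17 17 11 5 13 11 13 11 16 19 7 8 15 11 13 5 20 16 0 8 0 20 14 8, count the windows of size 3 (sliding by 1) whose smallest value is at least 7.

11

(17, 17, 11) → min 11  ≥ 7 ✓
(17, 11, 5) → min 5
(11, 5, 13) → min 5
(5, 13, 11) → min 5
(13, 11, 13) → min 11  ≥ 7 ✓
(11, 13, 11) → min 11  ≥ 7 ✓
(13, 11, 16) → min 11  ≥ 7 ✓
(11, 16, 19) → min 11  ≥ 7 ✓
(16, 19, 7) → min 7  ≥ 7 ✓
(19, 7, 8) → min 7  ≥ 7 ✓
(7, 8, 15) → min 7  ≥ 7 ✓
(8, 15, 11) → min 8  ≥ 7 ✓
(15, 11, 13) → min 11  ≥ 7 ✓
(11, 13, 5) → min 5
(13, 5, 20) → min 5
(5, 20, 16) → min 5
(20, 16, 0) → min 0
(16, 0, 8) → min 0
(0, 8, 0) → min 0
(8, 0, 20) → min 0
(0, 20, 14) → min 0
(20, 14, 8) → min 8  ≥ 7 ✓
11 windows satisfy the condition.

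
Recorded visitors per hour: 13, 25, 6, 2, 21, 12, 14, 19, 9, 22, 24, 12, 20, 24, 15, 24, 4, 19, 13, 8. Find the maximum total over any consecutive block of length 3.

[13, 25, 6] → sum 44
[25, 6, 2] → sum 33
[6, 2, 21] → sum 29
[2, 21, 12] → sum 35
[21, 12, 14] → sum 47
[12, 14, 19] → sum 45
[14, 19, 9] → sum 42
[19, 9, 22] → sum 50
[9, 22, 24] → sum 55
[22, 24, 12] → sum 58
[24, 12, 20] → sum 56
[12, 20, 24] → sum 56
[20, 24, 15] → sum 59
[24, 15, 24] → sum 63
[15, 24, 4] → sum 43
[24, 4, 19] → sum 47
[4, 19, 13] → sum 36
[19, 13, 8] → sum 40
Maximum of these is 63.

63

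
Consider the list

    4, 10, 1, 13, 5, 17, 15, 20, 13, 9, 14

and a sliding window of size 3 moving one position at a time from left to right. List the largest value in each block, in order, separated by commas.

10, 13, 13, 17, 17, 20, 20, 20, 14

[4, 10, 1] → max 10
[10, 1, 13] → max 13
[1, 13, 5] → max 13
[13, 5, 17] → max 17
[5, 17, 15] → max 17
[17, 15, 20] → max 20
[15, 20, 13] → max 20
[20, 13, 9] → max 20
[13, 9, 14] → max 14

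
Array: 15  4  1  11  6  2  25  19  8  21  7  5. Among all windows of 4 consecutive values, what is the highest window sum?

[15, 4, 1, 11] → sum 31
[4, 1, 11, 6] → sum 22
[1, 11, 6, 2] → sum 20
[11, 6, 2, 25] → sum 44
[6, 2, 25, 19] → sum 52
[2, 25, 19, 8] → sum 54
[25, 19, 8, 21] → sum 73
[19, 8, 21, 7] → sum 55
[8, 21, 7, 5] → sum 41
Highest of these is 73.

73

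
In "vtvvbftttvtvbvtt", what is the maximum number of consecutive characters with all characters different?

add v: [v] len 1
add t: [v, t] len 2
add v (repeat v, move left end past it): [t, v] len 2
add v (repeat v, move left end past it): [v] len 1
add b: [v, b] len 2
add f: [v, b, f] len 3
add t: [v, b, f, t] len 4
add t (repeat t, move left end past it): [t] len 1
add t (repeat t, move left end past it): [t] len 1
add v: [t, v] len 2
add t (repeat t, move left end past it): [v, t] len 2
add v (repeat v, move left end past it): [t, v] len 2
add b: [t, v, b] len 3
add v (repeat v, move left end past it): [b, v] len 2
add t: [b, v, t] len 3
add t (repeat t, move left end past it): [t] len 1
Longest all-distinct length: 4.

4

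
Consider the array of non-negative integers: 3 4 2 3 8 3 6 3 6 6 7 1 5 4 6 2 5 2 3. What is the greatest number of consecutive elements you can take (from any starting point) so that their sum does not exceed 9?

Extend to the right; shrink from the left whenever the sum exceeds 9:
[3] sum 3 len 1
[3, 4] sum 7 len 2
[3, 4, 2] sum 9 len 3
[4, 2, 3] sum 9 len 3
[8] sum 8 len 1
[3] sum 3 len 1
[3, 6] sum 9 len 2
[6, 3] sum 9 len 2
[3, 6] sum 9 len 2
[6] sum 6 len 1
[7] sum 7 len 1
[7, 1] sum 8 len 2
[1, 5] sum 6 len 2
[5, 4] sum 9 len 2
[6] sum 6 len 1
[6, 2] sum 8 len 2
[2, 5] sum 7 len 2
[2, 5, 2] sum 9 len 3
[2, 3] sum 5 len 2
Longest length seen: 3.

3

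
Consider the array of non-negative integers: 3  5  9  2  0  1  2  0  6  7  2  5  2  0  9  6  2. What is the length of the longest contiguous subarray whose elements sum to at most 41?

add 3: [3] sum 3, len 1
add 5: [3, 5] sum 8, len 2
add 9: [3, 5, 9] sum 17, len 3
add 2: [3, 5, 9, 2] sum 19, len 4
add 0: [3, 5, 9, 2, 0] sum 19, len 5
add 1: [3, 5, 9, 2, 0, 1] sum 20, len 6
add 2: [3, 5, 9, 2, 0, 1, 2] sum 22, len 7
add 0: [3, 5, 9, 2, 0, 1, 2, 0] sum 22, len 8
add 6: [3, 5, 9, 2, 0, 1, 2, 0, 6] sum 28, len 9
add 7: [3, 5, 9, 2, 0, 1, 2, 0, 6, 7] sum 35, len 10
add 2: [3, 5, 9, 2, 0, 1, 2, 0, 6, 7, 2] sum 37, len 11
add 5: [5, 9, 2, 0, 1, 2, 0, 6, 7, 2, 5] sum 39, len 11
add 2: [5, 9, 2, 0, 1, 2, 0, 6, 7, 2, 5, 2] sum 41, len 12
add 0: [5, 9, 2, 0, 1, 2, 0, 6, 7, 2, 5, 2, 0] sum 41, len 13
add 9: [2, 0, 1, 2, 0, 6, 7, 2, 5, 2, 0, 9] sum 36, len 12
add 6: [0, 1, 2, 0, 6, 7, 2, 5, 2, 0, 9, 6] sum 40, len 12
add 2: [2, 0, 6, 7, 2, 5, 2, 0, 9, 6, 2] sum 41, len 11
Longest length seen: 13.

13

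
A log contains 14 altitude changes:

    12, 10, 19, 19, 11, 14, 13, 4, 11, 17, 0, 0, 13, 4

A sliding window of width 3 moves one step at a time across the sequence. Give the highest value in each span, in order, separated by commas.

[12, 10, 19] → max 19
[10, 19, 19] → max 19
[19, 19, 11] → max 19
[19, 11, 14] → max 19
[11, 14, 13] → max 14
[14, 13, 4] → max 14
[13, 4, 11] → max 13
[4, 11, 17] → max 17
[11, 17, 0] → max 17
[17, 0, 0] → max 17
[0, 0, 13] → max 13
[0, 13, 4] → max 13

19, 19, 19, 19, 14, 14, 13, 17, 17, 17, 13, 13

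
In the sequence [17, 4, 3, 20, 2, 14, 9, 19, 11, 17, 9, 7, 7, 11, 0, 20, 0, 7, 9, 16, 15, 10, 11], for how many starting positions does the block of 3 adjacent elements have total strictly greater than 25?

13

(17, 4, 3) → sum 24
(4, 3, 20) → sum 27  > 25 ✓
(3, 20, 2) → sum 25
(20, 2, 14) → sum 36  > 25 ✓
(2, 14, 9) → sum 25
(14, 9, 19) → sum 42  > 25 ✓
(9, 19, 11) → sum 39  > 25 ✓
(19, 11, 17) → sum 47  > 25 ✓
(11, 17, 9) → sum 37  > 25 ✓
(17, 9, 7) → sum 33  > 25 ✓
(9, 7, 7) → sum 23
(7, 7, 11) → sum 25
(7, 11, 0) → sum 18
(11, 0, 20) → sum 31  > 25 ✓
(0, 20, 0) → sum 20
(20, 0, 7) → sum 27  > 25 ✓
(0, 7, 9) → sum 16
(7, 9, 16) → sum 32  > 25 ✓
(9, 16, 15) → sum 40  > 25 ✓
(16, 15, 10) → sum 41  > 25 ✓
(15, 10, 11) → sum 36  > 25 ✓
13 windows satisfy the condition.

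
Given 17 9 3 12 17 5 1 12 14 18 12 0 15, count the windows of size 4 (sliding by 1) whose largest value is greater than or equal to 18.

4

(17, 9, 3, 12) → max 17
(9, 3, 12, 17) → max 17
(3, 12, 17, 5) → max 17
(12, 17, 5, 1) → max 17
(17, 5, 1, 12) → max 17
(5, 1, 12, 14) → max 14
(1, 12, 14, 18) → max 18  ≥ 18 ✓
(12, 14, 18, 12) → max 18  ≥ 18 ✓
(14, 18, 12, 0) → max 18  ≥ 18 ✓
(18, 12, 0, 15) → max 18  ≥ 18 ✓
4 windows satisfy the condition.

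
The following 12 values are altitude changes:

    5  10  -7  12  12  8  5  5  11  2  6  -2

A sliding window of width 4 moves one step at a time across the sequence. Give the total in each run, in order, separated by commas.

20, 27, 25, 37, 30, 29, 23, 24, 17

Sliding a size-4 window across the 12 values:
[5, 10, -7, 12] → sum 20
[10, -7, 12, 12] → sum 27
[-7, 12, 12, 8] → sum 25
[12, 12, 8, 5] → sum 37
[12, 8, 5, 5] → sum 30
[8, 5, 5, 11] → sum 29
[5, 5, 11, 2] → sum 23
[5, 11, 2, 6] → sum 24
[11, 2, 6, -2] → sum 17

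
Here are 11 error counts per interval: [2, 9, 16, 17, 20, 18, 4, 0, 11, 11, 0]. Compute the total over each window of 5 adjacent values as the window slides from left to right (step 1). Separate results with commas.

(2, 9, 16, 17, 20) → sum 64
(9, 16, 17, 20, 18) → sum 80
(16, 17, 20, 18, 4) → sum 75
(17, 20, 18, 4, 0) → sum 59
(20, 18, 4, 0, 11) → sum 53
(18, 4, 0, 11, 11) → sum 44
(4, 0, 11, 11, 0) → sum 26

64, 80, 75, 59, 53, 44, 26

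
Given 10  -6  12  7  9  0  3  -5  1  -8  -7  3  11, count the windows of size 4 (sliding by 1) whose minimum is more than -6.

(10, -6, 12, 7) → min -6
(-6, 12, 7, 9) → min -6
(12, 7, 9, 0) → min 0  > -6 ✓
(7, 9, 0, 3) → min 0  > -6 ✓
(9, 0, 3, -5) → min -5  > -6 ✓
(0, 3, -5, 1) → min -5  > -6 ✓
(3, -5, 1, -8) → min -8
(-5, 1, -8, -7) → min -8
(1, -8, -7, 3) → min -8
(-8, -7, 3, 11) → min -8
4 windows satisfy the condition.

4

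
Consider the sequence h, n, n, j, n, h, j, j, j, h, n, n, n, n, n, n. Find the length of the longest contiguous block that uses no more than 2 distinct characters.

7

[h] 1 distinct, len 1
[h, n] 2 distinct, len 2
[h, n, n] 2 distinct, len 3
[n, n, j] 2 distinct, len 3
[n, n, j, n] 2 distinct, len 4
[n, h] 2 distinct, len 2
[h, j] 2 distinct, len 2
[h, j, j] 2 distinct, len 3
[h, j, j, j] 2 distinct, len 4
[h, j, j, j, h] 2 distinct, len 5
[h, n] 2 distinct, len 2
[h, n, n] 2 distinct, len 3
[h, n, n, n] 2 distinct, len 4
[h, n, n, n, n] 2 distinct, len 5
[h, n, n, n, n, n] 2 distinct, len 6
[h, n, n, n, n, n, n] 2 distinct, len 7
Longest length with ≤2 distinct: 7.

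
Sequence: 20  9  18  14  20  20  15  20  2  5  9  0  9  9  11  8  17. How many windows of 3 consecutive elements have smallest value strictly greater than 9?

4

(20, 9, 18) → min 9
(9, 18, 14) → min 9
(18, 14, 20) → min 14  > 9 ✓
(14, 20, 20) → min 14  > 9 ✓
(20, 20, 15) → min 15  > 9 ✓
(20, 15, 20) → min 15  > 9 ✓
(15, 20, 2) → min 2
(20, 2, 5) → min 2
(2, 5, 9) → min 2
(5, 9, 0) → min 0
(9, 0, 9) → min 0
(0, 9, 9) → min 0
(9, 9, 11) → min 9
(9, 11, 8) → min 8
(11, 8, 17) → min 8
4 windows satisfy the condition.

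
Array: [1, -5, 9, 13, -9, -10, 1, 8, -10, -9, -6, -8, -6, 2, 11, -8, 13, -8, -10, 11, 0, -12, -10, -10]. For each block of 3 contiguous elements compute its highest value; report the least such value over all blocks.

-10

1 -5 9 → max 9
-5 9 13 → max 13
9 13 -9 → max 13
13 -9 -10 → max 13
-9 -10 1 → max 1
-10 1 8 → max 8
1 8 -10 → max 8
8 -10 -9 → max 8
-10 -9 -6 → max -6
-9 -6 -8 → max -6
-6 -8 -6 → max -6
-8 -6 2 → max 2
-6 2 11 → max 11
2 11 -8 → max 11
11 -8 13 → max 13
-8 13 -8 → max 13
13 -8 -10 → max 13
-8 -10 11 → max 11
-10 11 0 → max 11
11 0 -12 → max 11
0 -12 -10 → max 0
-12 -10 -10 → max -10
Least of these is -10.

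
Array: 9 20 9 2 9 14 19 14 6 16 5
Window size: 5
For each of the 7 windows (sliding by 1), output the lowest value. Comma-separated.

Sliding a size-5 window across the 11 values:
[9, 20, 9, 2, 9] → min 2
[20, 9, 2, 9, 14] → min 2
[9, 2, 9, 14, 19] → min 2
[2, 9, 14, 19, 14] → min 2
[9, 14, 19, 14, 6] → min 6
[14, 19, 14, 6, 16] → min 6
[19, 14, 6, 16, 5] → min 5

2, 2, 2, 2, 6, 6, 5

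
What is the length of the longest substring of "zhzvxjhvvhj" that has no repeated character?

5

[z] len 1
[z, h] len 2
[h, z] len 2
[h, z, v] len 3
[h, z, v, x] len 4
[h, z, v, x, j] len 5
[z, v, x, j, h] len 5
[x, j, h, v] len 4
[v] len 1
[v, h] len 2
[v, h, j] len 3
Longest all-distinct length: 5.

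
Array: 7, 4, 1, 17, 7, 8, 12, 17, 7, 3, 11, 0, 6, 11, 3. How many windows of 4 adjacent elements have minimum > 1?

7 4 1 17 → min 1
4 1 17 7 → min 1
1 17 7 8 → min 1
17 7 8 12 → min 7  > 1 ✓
7 8 12 17 → min 7  > 1 ✓
8 12 17 7 → min 7  > 1 ✓
12 17 7 3 → min 3  > 1 ✓
17 7 3 11 → min 3  > 1 ✓
7 3 11 0 → min 0
3 11 0 6 → min 0
11 0 6 11 → min 0
0 6 11 3 → min 0
5 windows satisfy the condition.

5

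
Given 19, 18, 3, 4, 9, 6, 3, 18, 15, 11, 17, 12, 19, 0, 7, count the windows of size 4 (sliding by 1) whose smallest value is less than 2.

19 18 3 4 → min 3
18 3 4 9 → min 3
3 4 9 6 → min 3
4 9 6 3 → min 3
9 6 3 18 → min 3
6 3 18 15 → min 3
3 18 15 11 → min 3
18 15 11 17 → min 11
15 11 17 12 → min 11
11 17 12 19 → min 11
17 12 19 0 → min 0  < 2 ✓
12 19 0 7 → min 0  < 2 ✓
2 windows satisfy the condition.

2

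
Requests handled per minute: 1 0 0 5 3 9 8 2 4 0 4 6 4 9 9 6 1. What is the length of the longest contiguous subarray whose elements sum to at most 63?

14

→ 1: sum 1, len 1
→ 0: sum 1, len 2
→ 0: sum 1, len 3
→ 5: sum 6, len 4
→ 3: sum 9, len 5
→ 9: sum 18, len 6
→ 8: sum 26, len 7
→ 2: sum 28, len 8
→ 4: sum 32, len 9
→ 0: sum 32, len 10
→ 4: sum 36, len 11
→ 6: sum 42, len 12
→ 4: sum 46, len 13
→ 9: sum 55, len 14
→ 9 (dropped 1): sum 63, len 14
→ 6 (dropped 0, 0, 5, 3): sum 61, len 11
→ 1: sum 62, len 12
Longest length seen: 14.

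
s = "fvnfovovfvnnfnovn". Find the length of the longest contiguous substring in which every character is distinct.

add f: [f] len 1
add v: [f, v] len 2
add n: [f, v, n] len 3
add f (repeat f, move left end past it): [v, n, f] len 3
add o: [v, n, f, o] len 4
add v (repeat v, move left end past it): [n, f, o, v] len 4
add o (repeat o, move left end past it): [v, o] len 2
add v (repeat v, move left end past it): [o, v] len 2
add f: [o, v, f] len 3
add v (repeat v, move left end past it): [f, v] len 2
add n: [f, v, n] len 3
add n (repeat n, move left end past it): [n] len 1
add f: [n, f] len 2
add n (repeat n, move left end past it): [f, n] len 2
add o: [f, n, o] len 3
add v: [f, n, o, v] len 4
add n (repeat n, move left end past it): [o, v, n] len 3
Longest all-distinct length: 4.

4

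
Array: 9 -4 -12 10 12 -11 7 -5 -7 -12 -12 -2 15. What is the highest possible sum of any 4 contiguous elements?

Window sums for each of the 10 positions:
[9, -4, -12, 10] → sum 3
[-4, -12, 10, 12] → sum 6
[-12, 10, 12, -11] → sum -1
[10, 12, -11, 7] → sum 18
[12, -11, 7, -5] → sum 3
[-11, 7, -5, -7] → sum -16
[7, -5, -7, -12] → sum -17
[-5, -7, -12, -12] → sum -36
[-7, -12, -12, -2] → sum -33
[-12, -12, -2, 15] → sum -11
Highest of these is 18.

18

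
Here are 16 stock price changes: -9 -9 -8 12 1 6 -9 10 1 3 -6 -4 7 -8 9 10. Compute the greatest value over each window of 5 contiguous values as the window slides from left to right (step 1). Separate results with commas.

Sliding a size-5 window across the 16 values:
[-9, -9, -8, 12, 1] → max 12
[-9, -8, 12, 1, 6] → max 12
[-8, 12, 1, 6, -9] → max 12
[12, 1, 6, -9, 10] → max 12
[1, 6, -9, 10, 1] → max 10
[6, -9, 10, 1, 3] → max 10
[-9, 10, 1, 3, -6] → max 10
[10, 1, 3, -6, -4] → max 10
[1, 3, -6, -4, 7] → max 7
[3, -6, -4, 7, -8] → max 7
[-6, -4, 7, -8, 9] → max 9
[-4, 7, -8, 9, 10] → max 10

12, 12, 12, 12, 10, 10, 10, 10, 7, 7, 9, 10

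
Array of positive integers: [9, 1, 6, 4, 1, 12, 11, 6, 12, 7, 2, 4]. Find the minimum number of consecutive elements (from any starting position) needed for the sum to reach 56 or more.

add 9: running sum 9 < 56
add 1: running sum 10 < 56
add 6: running sum 16 < 56
add 4: running sum 20 < 56
add 1: running sum 21 < 56
add 12: running sum 33 < 56
add 11: running sum 44 < 56
add 6: running sum 50 < 56
add 12: shortest ending here [9, 1, 6, 4, 1, 12, 11, 6, 12] sum 62, len 9
add 7: shortest ending here [6, 4, 1, 12, 11, 6, 12, 7] sum 59, len 8
add 2: shortest ending here [6, 4, 1, 12, 11, 6, 12, 7, 2] sum 61, len 9
add 4: shortest ending here [4, 1, 12, 11, 6, 12, 7, 2, 4] sum 59, len 9
Shortest qualifying length: 8.

8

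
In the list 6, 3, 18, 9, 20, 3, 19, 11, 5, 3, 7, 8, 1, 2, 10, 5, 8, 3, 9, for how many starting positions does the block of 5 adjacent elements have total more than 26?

11

[6, 3, 18, 9, 20] → sum 56  > 26 ✓
[3, 18, 9, 20, 3] → sum 53  > 26 ✓
[18, 9, 20, 3, 19] → sum 69  > 26 ✓
[9, 20, 3, 19, 11] → sum 62  > 26 ✓
[20, 3, 19, 11, 5] → sum 58  > 26 ✓
[3, 19, 11, 5, 3] → sum 41  > 26 ✓
[19, 11, 5, 3, 7] → sum 45  > 26 ✓
[11, 5, 3, 7, 8] → sum 34  > 26 ✓
[5, 3, 7, 8, 1] → sum 24
[3, 7, 8, 1, 2] → sum 21
[7, 8, 1, 2, 10] → sum 28  > 26 ✓
[8, 1, 2, 10, 5] → sum 26
[1, 2, 10, 5, 8] → sum 26
[2, 10, 5, 8, 3] → sum 28  > 26 ✓
[10, 5, 8, 3, 9] → sum 35  > 26 ✓
11 windows satisfy the condition.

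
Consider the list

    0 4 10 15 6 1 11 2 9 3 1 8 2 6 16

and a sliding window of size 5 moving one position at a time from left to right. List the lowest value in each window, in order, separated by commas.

0 4 10 15 6 → min 0
4 10 15 6 1 → min 1
10 15 6 1 11 → min 1
15 6 1 11 2 → min 1
6 1 11 2 9 → min 1
1 11 2 9 3 → min 1
11 2 9 3 1 → min 1
2 9 3 1 8 → min 1
9 3 1 8 2 → min 1
3 1 8 2 6 → min 1
1 8 2 6 16 → min 1

0, 1, 1, 1, 1, 1, 1, 1, 1, 1, 1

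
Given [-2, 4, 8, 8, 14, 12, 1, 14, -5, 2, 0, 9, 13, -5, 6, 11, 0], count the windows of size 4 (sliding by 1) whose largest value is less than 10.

2

-2 4 8 8 → max 8  < 10 ✓
4 8 8 14 → max 14
8 8 14 12 → max 14
8 14 12 1 → max 14
14 12 1 14 → max 14
12 1 14 -5 → max 14
1 14 -5 2 → max 14
14 -5 2 0 → max 14
-5 2 0 9 → max 9  < 10 ✓
2 0 9 13 → max 13
0 9 13 -5 → max 13
9 13 -5 6 → max 13
13 -5 6 11 → max 13
-5 6 11 0 → max 11
2 windows satisfy the condition.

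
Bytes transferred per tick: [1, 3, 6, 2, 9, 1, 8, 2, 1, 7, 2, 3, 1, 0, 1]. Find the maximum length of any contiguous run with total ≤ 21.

8

Extend to the right; shrink from the left whenever the sum exceeds 21:
[1] sum 1 len 1
[1, 3] sum 4 len 2
[1, 3, 6] sum 10 len 3
[1, 3, 6, 2] sum 12 len 4
[1, 3, 6, 2, 9] sum 21 len 5
[3, 6, 2, 9, 1] sum 21 len 5
[2, 9, 1, 8] sum 20 len 4
[9, 1, 8, 2] sum 20 len 4
[9, 1, 8, 2, 1] sum 21 len 5
[1, 8, 2, 1, 7] sum 19 len 5
[1, 8, 2, 1, 7, 2] sum 21 len 6
[2, 1, 7, 2, 3] sum 15 len 5
[2, 1, 7, 2, 3, 1] sum 16 len 6
[2, 1, 7, 2, 3, 1, 0] sum 16 len 7
[2, 1, 7, 2, 3, 1, 0, 1] sum 17 len 8
Longest length seen: 8.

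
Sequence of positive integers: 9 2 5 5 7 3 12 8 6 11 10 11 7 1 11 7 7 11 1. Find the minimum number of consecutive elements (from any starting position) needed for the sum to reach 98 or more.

add 9: running sum 9 < 98
add 2: running sum 11 < 98
add 5: running sum 16 < 98
add 5: running sum 21 < 98
add 7: running sum 28 < 98
add 3: running sum 31 < 98
add 12: running sum 43 < 98
add 8: running sum 51 < 98
add 6: running sum 57 < 98
add 11: running sum 68 < 98
add 10: running sum 78 < 98
add 11: running sum 89 < 98
add 7: running sum 96 < 98
add 1: running sum 97 < 98
add 11: shortest ending here [2, 5, 5, 7, 3, 12, 8, 6, 11, 10, 11, 7, 1, 11] sum 99, len 14
add 7: shortest ending here [5, 7, 3, 12, 8, 6, 11, 10, 11, 7, 1, 11, 7] sum 99, len 13
add 7: shortest ending here [7, 3, 12, 8, 6, 11, 10, 11, 7, 1, 11, 7, 7] sum 101, len 13
add 11: shortest ending here [12, 8, 6, 11, 10, 11, 7, 1, 11, 7, 7, 11] sum 102, len 12
add 1: shortest ending here [12, 8, 6, 11, 10, 11, 7, 1, 11, 7, 7, 11, 1] sum 103, len 13
Shortest qualifying length: 12.

12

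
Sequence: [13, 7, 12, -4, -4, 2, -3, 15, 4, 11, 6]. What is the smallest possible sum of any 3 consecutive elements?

-6

13 7 12 → sum 32
7 12 -4 → sum 15
12 -4 -4 → sum 4
-4 -4 2 → sum -6
-4 2 -3 → sum -5
2 -3 15 → sum 14
-3 15 4 → sum 16
15 4 11 → sum 30
4 11 6 → sum 21
Smallest of these is -6.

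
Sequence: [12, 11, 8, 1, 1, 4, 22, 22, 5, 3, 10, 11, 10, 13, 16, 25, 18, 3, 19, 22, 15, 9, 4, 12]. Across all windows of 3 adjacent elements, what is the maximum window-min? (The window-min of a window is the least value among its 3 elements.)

(12, 11, 8) → min 8
(11, 8, 1) → min 1
(8, 1, 1) → min 1
(1, 1, 4) → min 1
(1, 4, 22) → min 1
(4, 22, 22) → min 4
(22, 22, 5) → min 5
(22, 5, 3) → min 3
(5, 3, 10) → min 3
(3, 10, 11) → min 3
(10, 11, 10) → min 10
(11, 10, 13) → min 10
(10, 13, 16) → min 10
(13, 16, 25) → min 13
(16, 25, 18) → min 16
(25, 18, 3) → min 3
(18, 3, 19) → min 3
(3, 19, 22) → min 3
(19, 22, 15) → min 15
(22, 15, 9) → min 9
(15, 9, 4) → min 4
(9, 4, 12) → min 4
Maximum of these is 16.

16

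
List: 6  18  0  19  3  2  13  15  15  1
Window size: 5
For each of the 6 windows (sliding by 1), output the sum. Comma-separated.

46, 42, 37, 52, 48, 46

(6, 18, 0, 19, 3) → sum 46
(18, 0, 19, 3, 2) → sum 42
(0, 19, 3, 2, 13) → sum 37
(19, 3, 2, 13, 15) → sum 52
(3, 2, 13, 15, 15) → sum 48
(2, 13, 15, 15, 1) → sum 46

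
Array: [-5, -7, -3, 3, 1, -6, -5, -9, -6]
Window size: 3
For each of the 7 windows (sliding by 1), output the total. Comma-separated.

-15, -7, 1, -2, -10, -20, -20

[-5, -7, -3] → sum -15
[-7, -3, 3] → sum -7
[-3, 3, 1] → sum 1
[3, 1, -6] → sum -2
[1, -6, -5] → sum -10
[-6, -5, -9] → sum -20
[-5, -9, -6] → sum -20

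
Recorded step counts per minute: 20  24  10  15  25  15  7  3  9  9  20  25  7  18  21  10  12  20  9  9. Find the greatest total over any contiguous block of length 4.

74

Window sums for each of the 17 positions:
20 24 10 15 → sum 69
24 10 15 25 → sum 74
10 15 25 15 → sum 65
15 25 15 7 → sum 62
25 15 7 3 → sum 50
15 7 3 9 → sum 34
7 3 9 9 → sum 28
3 9 9 20 → sum 41
9 9 20 25 → sum 63
9 20 25 7 → sum 61
20 25 7 18 → sum 70
25 7 18 21 → sum 71
7 18 21 10 → sum 56
18 21 10 12 → sum 61
21 10 12 20 → sum 63
10 12 20 9 → sum 51
12 20 9 9 → sum 50
Greatest of these is 74.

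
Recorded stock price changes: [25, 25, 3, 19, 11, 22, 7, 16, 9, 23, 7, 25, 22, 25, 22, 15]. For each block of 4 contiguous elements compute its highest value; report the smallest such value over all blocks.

22

Each size-4 window and its max:
25 25 3 19 → max 25
25 3 19 11 → max 25
3 19 11 22 → max 22
19 11 22 7 → max 22
11 22 7 16 → max 22
22 7 16 9 → max 22
7 16 9 23 → max 23
16 9 23 7 → max 23
9 23 7 25 → max 25
23 7 25 22 → max 25
7 25 22 25 → max 25
25 22 25 22 → max 25
22 25 22 15 → max 25
Smallest of these is 22.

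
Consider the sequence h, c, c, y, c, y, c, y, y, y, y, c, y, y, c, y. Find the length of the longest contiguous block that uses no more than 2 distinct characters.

15

add h: window [h] (1 distinct), len 1
add c: window [h, c] (2 distinct), len 2
add c: window [h, c, c] (2 distinct), len 3
add y: window [c, c, y] (2 distinct), len 3
add c: window [c, c, y, c] (2 distinct), len 4
add y: window [c, c, y, c, y] (2 distinct), len 5
add c: window [c, c, y, c, y, c] (2 distinct), len 6
add y: window [c, c, y, c, y, c, y] (2 distinct), len 7
add y: window [c, c, y, c, y, c, y, y] (2 distinct), len 8
add y: window [c, c, y, c, y, c, y, y, y] (2 distinct), len 9
add y: window [c, c, y, c, y, c, y, y, y, y] (2 distinct), len 10
add c: window [c, c, y, c, y, c, y, y, y, y, c] (2 distinct), len 11
add y: window [c, c, y, c, y, c, y, y, y, y, c, y] (2 distinct), len 12
add y: window [c, c, y, c, y, c, y, y, y, y, c, y, y] (2 distinct), len 13
add c: window [c, c, y, c, y, c, y, y, y, y, c, y, y, c] (2 distinct), len 14
add y: window [c, c, y, c, y, c, y, y, y, y, c, y, y, c, y] (2 distinct), len 15
Longest length with ≤2 distinct: 15.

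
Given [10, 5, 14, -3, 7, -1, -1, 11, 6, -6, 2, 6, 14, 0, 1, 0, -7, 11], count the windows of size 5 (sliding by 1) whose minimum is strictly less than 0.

12

10 5 14 -3 7 → min -3  < 0 ✓
5 14 -3 7 -1 → min -3  < 0 ✓
14 -3 7 -1 -1 → min -3  < 0 ✓
-3 7 -1 -1 11 → min -3  < 0 ✓
7 -1 -1 11 6 → min -1  < 0 ✓
-1 -1 11 6 -6 → min -6  < 0 ✓
-1 11 6 -6 2 → min -6  < 0 ✓
11 6 -6 2 6 → min -6  < 0 ✓
6 -6 2 6 14 → min -6  < 0 ✓
-6 2 6 14 0 → min -6  < 0 ✓
2 6 14 0 1 → min 0
6 14 0 1 0 → min 0
14 0 1 0 -7 → min -7  < 0 ✓
0 1 0 -7 11 → min -7  < 0 ✓
12 windows satisfy the condition.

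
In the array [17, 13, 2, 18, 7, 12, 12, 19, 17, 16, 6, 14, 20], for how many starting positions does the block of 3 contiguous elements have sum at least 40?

(17, 13, 2) → sum 32
(13, 2, 18) → sum 33
(2, 18, 7) → sum 27
(18, 7, 12) → sum 37
(7, 12, 12) → sum 31
(12, 12, 19) → sum 43  ≥ 40 ✓
(12, 19, 17) → sum 48  ≥ 40 ✓
(19, 17, 16) → sum 52  ≥ 40 ✓
(17, 16, 6) → sum 39
(16, 6, 14) → sum 36
(6, 14, 20) → sum 40  ≥ 40 ✓
4 windows satisfy the condition.

4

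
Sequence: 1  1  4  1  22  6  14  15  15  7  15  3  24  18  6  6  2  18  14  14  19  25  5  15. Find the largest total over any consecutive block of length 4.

72

Each size-4 window and its sum:
1 1 4 1 → sum 7
1 4 1 22 → sum 28
4 1 22 6 → sum 33
1 22 6 14 → sum 43
22 6 14 15 → sum 57
6 14 15 15 → sum 50
14 15 15 7 → sum 51
15 15 7 15 → sum 52
15 7 15 3 → sum 40
7 15 3 24 → sum 49
15 3 24 18 → sum 60
3 24 18 6 → sum 51
24 18 6 6 → sum 54
18 6 6 2 → sum 32
6 6 2 18 → sum 32
6 2 18 14 → sum 40
2 18 14 14 → sum 48
18 14 14 19 → sum 65
14 14 19 25 → sum 72
14 19 25 5 → sum 63
19 25 5 15 → sum 64
Largest of these is 72.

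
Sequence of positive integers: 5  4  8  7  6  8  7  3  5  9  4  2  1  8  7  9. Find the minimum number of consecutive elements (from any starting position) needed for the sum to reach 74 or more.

add 5: running sum 5 < 74
add 4: running sum 9 < 74
add 8: running sum 17 < 74
add 7: running sum 24 < 74
add 6: running sum 30 < 74
add 8: running sum 38 < 74
add 7: running sum 45 < 74
add 3: running sum 48 < 74
add 5: running sum 53 < 74
add 9: running sum 62 < 74
add 4: running sum 66 < 74
add 2: running sum 68 < 74
add 1: running sum 69 < 74
end 13: [5, 4, 8, 7, 6, 8, 7, 3, 5, 9, 4, 2, 1, 8] sum 77, len 14
end 14: [8, 7, 6, 8, 7, 3, 5, 9, 4, 2, 1, 8, 7] sum 75, len 13
end 15: [7, 6, 8, 7, 3, 5, 9, 4, 2, 1, 8, 7, 9] sum 76, len 13
Shortest qualifying length: 13.

13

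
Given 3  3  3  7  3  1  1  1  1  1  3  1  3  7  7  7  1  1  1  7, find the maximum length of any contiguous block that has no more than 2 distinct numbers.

add 3: window [3] (1 distinct), len 1
add 3: window [3, 3] (1 distinct), len 2
add 3: window [3, 3, 3] (1 distinct), len 3
add 7: window [3, 3, 3, 7] (2 distinct), len 4
add 3: window [3, 3, 3, 7, 3] (2 distinct), len 5
add 1: window [3, 1] (2 distinct), len 2
add 1: window [3, 1, 1] (2 distinct), len 3
add 1: window [3, 1, 1, 1] (2 distinct), len 4
add 1: window [3, 1, 1, 1, 1] (2 distinct), len 5
add 1: window [3, 1, 1, 1, 1, 1] (2 distinct), len 6
add 3: window [3, 1, 1, 1, 1, 1, 3] (2 distinct), len 7
add 1: window [3, 1, 1, 1, 1, 1, 3, 1] (2 distinct), len 8
add 3: window [3, 1, 1, 1, 1, 1, 3, 1, 3] (2 distinct), len 9
add 7: window [3, 7] (2 distinct), len 2
add 7: window [3, 7, 7] (2 distinct), len 3
add 7: window [3, 7, 7, 7] (2 distinct), len 4
add 1: window [7, 7, 7, 1] (2 distinct), len 4
add 1: window [7, 7, 7, 1, 1] (2 distinct), len 5
add 1: window [7, 7, 7, 1, 1, 1] (2 distinct), len 6
add 7: window [7, 7, 7, 1, 1, 1, 7] (2 distinct), len 7
Longest length with ≤2 distinct: 9.

9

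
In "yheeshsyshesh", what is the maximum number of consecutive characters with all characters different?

4

add y: [y] len 1
add h: [y, h] len 2
add e: [y, h, e] len 3
add e (repeat e, move left end past it): [e] len 1
add s: [e, s] len 2
add h: [e, s, h] len 3
add s (repeat s, move left end past it): [h, s] len 2
add y: [h, s, y] len 3
add s (repeat s, move left end past it): [y, s] len 2
add h: [y, s, h] len 3
add e: [y, s, h, e] len 4
add s (repeat s, move left end past it): [h, e, s] len 3
add h (repeat h, move left end past it): [e, s, h] len 3
Longest all-distinct length: 4.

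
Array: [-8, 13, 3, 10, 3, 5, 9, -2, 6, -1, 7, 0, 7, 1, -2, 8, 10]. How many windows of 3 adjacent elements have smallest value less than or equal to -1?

-8 13 3 → min -8  ≤ -1 ✓
13 3 10 → min 3
3 10 3 → min 3
10 3 5 → min 3
3 5 9 → min 3
5 9 -2 → min -2  ≤ -1 ✓
9 -2 6 → min -2  ≤ -1 ✓
-2 6 -1 → min -2  ≤ -1 ✓
6 -1 7 → min -1  ≤ -1 ✓
-1 7 0 → min -1  ≤ -1 ✓
7 0 7 → min 0
0 7 1 → min 0
7 1 -2 → min -2  ≤ -1 ✓
1 -2 8 → min -2  ≤ -1 ✓
-2 8 10 → min -2  ≤ -1 ✓
9 windows satisfy the condition.

9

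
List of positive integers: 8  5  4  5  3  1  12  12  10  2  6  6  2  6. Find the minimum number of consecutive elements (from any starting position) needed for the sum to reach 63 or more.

11

add 8: running sum 8 < 63
add 5: running sum 13 < 63
add 4: running sum 17 < 63
add 5: running sum 22 < 63
add 3: running sum 25 < 63
add 1: running sum 26 < 63
add 12: running sum 38 < 63
add 12: running sum 50 < 63
add 10: running sum 60 < 63
add 2: running sum 62 < 63
end 10: [8, 5, 4, 5, 3, 1, 12, 12, 10, 2, 6] sum 68, len 11
end 11: [5, 4, 5, 3, 1, 12, 12, 10, 2, 6, 6] sum 66, len 11
end 12: [4, 5, 3, 1, 12, 12, 10, 2, 6, 6, 2] sum 63, len 11
end 13: [5, 3, 1, 12, 12, 10, 2, 6, 6, 2, 6] sum 65, len 11
Shortest qualifying length: 11.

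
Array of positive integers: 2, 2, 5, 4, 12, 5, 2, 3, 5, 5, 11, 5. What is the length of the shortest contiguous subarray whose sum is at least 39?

7

add 2: running sum 2 < 39
add 2: running sum 4 < 39
add 5: running sum 9 < 39
add 4: running sum 13 < 39
add 12: running sum 25 < 39
add 5: running sum 30 < 39
add 2: running sum 32 < 39
add 3: running sum 35 < 39
end 8: [2, 2, 5, 4, 12, 5, 2, 3, 5] sum 40, len 9
end 9: [5, 4, 12, 5, 2, 3, 5, 5] sum 41, len 8
end 10: [12, 5, 2, 3, 5, 5, 11] sum 43, len 7
end 11: [12, 5, 2, 3, 5, 5, 11, 5] sum 48, len 8
Shortest qualifying length: 7.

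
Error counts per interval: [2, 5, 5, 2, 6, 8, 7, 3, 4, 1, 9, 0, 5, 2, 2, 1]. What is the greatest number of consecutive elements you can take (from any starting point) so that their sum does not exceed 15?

5

→ 2: sum 2, len 1
→ 5: sum 7, len 2
→ 5: sum 12, len 3
→ 2: sum 14, len 4
→ 6 (dropped 2, 5): sum 13, len 3
→ 8 (dropped 5, 2): sum 14, len 2
→ 7 (dropped 6): sum 15, len 2
→ 3 (dropped 8): sum 10, len 2
→ 4: sum 14, len 3
→ 1: sum 15, len 4
→ 9 (dropped 7, 3): sum 14, len 3
→ 0: sum 14, len 4
→ 5 (dropped 4): sum 15, len 4
→ 2 (dropped 1, 9): sum 7, len 3
→ 2: sum 9, len 4
→ 1: sum 10, len 5
Longest length seen: 5.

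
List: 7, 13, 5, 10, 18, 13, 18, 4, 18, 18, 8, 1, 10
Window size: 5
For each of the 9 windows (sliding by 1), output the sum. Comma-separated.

53, 59, 64, 63, 71, 71, 66, 49, 55

Sliding a size-5 window across the 13 values:
(7, 13, 5, 10, 18) → sum 53
(13, 5, 10, 18, 13) → sum 59
(5, 10, 18, 13, 18) → sum 64
(10, 18, 13, 18, 4) → sum 63
(18, 13, 18, 4, 18) → sum 71
(13, 18, 4, 18, 18) → sum 71
(18, 4, 18, 18, 8) → sum 66
(4, 18, 18, 8, 1) → sum 49
(18, 18, 8, 1, 10) → sum 55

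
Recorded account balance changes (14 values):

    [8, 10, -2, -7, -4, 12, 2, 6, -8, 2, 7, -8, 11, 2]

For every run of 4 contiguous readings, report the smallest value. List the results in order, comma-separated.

[8, 10, -2, -7] → min -7
[10, -2, -7, -4] → min -7
[-2, -7, -4, 12] → min -7
[-7, -4, 12, 2] → min -7
[-4, 12, 2, 6] → min -4
[12, 2, 6, -8] → min -8
[2, 6, -8, 2] → min -8
[6, -8, 2, 7] → min -8
[-8, 2, 7, -8] → min -8
[2, 7, -8, 11] → min -8
[7, -8, 11, 2] → min -8

-7, -7, -7, -7, -4, -8, -8, -8, -8, -8, -8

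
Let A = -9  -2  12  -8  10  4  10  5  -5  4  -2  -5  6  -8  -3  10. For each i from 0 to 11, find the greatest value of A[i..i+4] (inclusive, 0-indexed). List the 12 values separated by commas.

12, 12, 12, 10, 10, 10, 10, 5, 6, 6, 6, 10

[-9, -2, 12, -8, 10] → max 12
[-2, 12, -8, 10, 4] → max 12
[12, -8, 10, 4, 10] → max 12
[-8, 10, 4, 10, 5] → max 10
[10, 4, 10, 5, -5] → max 10
[4, 10, 5, -5, 4] → max 10
[10, 5, -5, 4, -2] → max 10
[5, -5, 4, -2, -5] → max 5
[-5, 4, -2, -5, 6] → max 6
[4, -2, -5, 6, -8] → max 6
[-2, -5, 6, -8, -3] → max 6
[-5, 6, -8, -3, 10] → max 10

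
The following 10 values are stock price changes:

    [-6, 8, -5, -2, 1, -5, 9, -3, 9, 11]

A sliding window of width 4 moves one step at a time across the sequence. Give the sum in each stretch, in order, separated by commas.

-5, 2, -11, 3, 2, 10, 26

-6 8 -5 -2 → sum -5
8 -5 -2 1 → sum 2
-5 -2 1 -5 → sum -11
-2 1 -5 9 → sum 3
1 -5 9 -3 → sum 2
-5 9 -3 9 → sum 10
9 -3 9 11 → sum 26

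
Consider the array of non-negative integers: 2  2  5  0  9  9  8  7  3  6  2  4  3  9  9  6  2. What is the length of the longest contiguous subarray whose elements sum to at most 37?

7

add 2: [2] sum 2, len 1
add 2: [2, 2] sum 4, len 2
add 5: [2, 2, 5] sum 9, len 3
add 0: [2, 2, 5, 0] sum 9, len 4
add 9: [2, 2, 5, 0, 9] sum 18, len 5
add 9: [2, 2, 5, 0, 9, 9] sum 27, len 6
add 8: [2, 2, 5, 0, 9, 9, 8] sum 35, len 7
add 7: [0, 9, 9, 8, 7] sum 33, len 5
add 3: [0, 9, 9, 8, 7, 3] sum 36, len 6
add 6: [9, 8, 7, 3, 6] sum 33, len 5
add 2: [9, 8, 7, 3, 6, 2] sum 35, len 6
add 4: [8, 7, 3, 6, 2, 4] sum 30, len 6
add 3: [8, 7, 3, 6, 2, 4, 3] sum 33, len 7
add 9: [7, 3, 6, 2, 4, 3, 9] sum 34, len 7
add 9: [3, 6, 2, 4, 3, 9, 9] sum 36, len 7
add 6: [2, 4, 3, 9, 9, 6] sum 33, len 6
add 2: [2, 4, 3, 9, 9, 6, 2] sum 35, len 7
Longest length seen: 7.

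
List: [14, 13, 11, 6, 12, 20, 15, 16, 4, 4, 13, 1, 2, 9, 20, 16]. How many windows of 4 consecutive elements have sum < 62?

12

[14, 13, 11, 6] → sum 44  < 62 ✓
[13, 11, 6, 12] → sum 42  < 62 ✓
[11, 6, 12, 20] → sum 49  < 62 ✓
[6, 12, 20, 15] → sum 53  < 62 ✓
[12, 20, 15, 16] → sum 63
[20, 15, 16, 4] → sum 55  < 62 ✓
[15, 16, 4, 4] → sum 39  < 62 ✓
[16, 4, 4, 13] → sum 37  < 62 ✓
[4, 4, 13, 1] → sum 22  < 62 ✓
[4, 13, 1, 2] → sum 20  < 62 ✓
[13, 1, 2, 9] → sum 25  < 62 ✓
[1, 2, 9, 20] → sum 32  < 62 ✓
[2, 9, 20, 16] → sum 47  < 62 ✓
12 windows satisfy the condition.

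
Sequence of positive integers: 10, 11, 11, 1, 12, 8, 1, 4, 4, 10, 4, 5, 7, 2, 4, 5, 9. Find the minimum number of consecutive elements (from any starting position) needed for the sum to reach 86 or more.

13

Extend right; whenever the sum reaches 86, record the length and shrink from the left:
add 10: running sum 10 < 86
add 11: running sum 21 < 86
add 11: running sum 32 < 86
add 1: running sum 33 < 86
add 12: running sum 45 < 86
add 8: running sum 53 < 86
add 1: running sum 54 < 86
add 4: running sum 58 < 86
add 4: running sum 62 < 86
add 10: running sum 72 < 86
add 4: running sum 76 < 86
add 5: running sum 81 < 86
add 7: shortest ending here [10, 11, 11, 1, 12, 8, 1, 4, 4, 10, 4, 5, 7] sum 88, len 13
add 2: shortest ending here [10, 11, 11, 1, 12, 8, 1, 4, 4, 10, 4, 5, 7, 2] sum 90, len 14
add 4: shortest ending here [10, 11, 11, 1, 12, 8, 1, 4, 4, 10, 4, 5, 7, 2, 4] sum 94, len 15
add 5: shortest ending here [11, 11, 1, 12, 8, 1, 4, 4, 10, 4, 5, 7, 2, 4, 5] sum 89, len 15
add 9: shortest ending here [11, 1, 12, 8, 1, 4, 4, 10, 4, 5, 7, 2, 4, 5, 9] sum 87, len 15
Shortest qualifying length: 13.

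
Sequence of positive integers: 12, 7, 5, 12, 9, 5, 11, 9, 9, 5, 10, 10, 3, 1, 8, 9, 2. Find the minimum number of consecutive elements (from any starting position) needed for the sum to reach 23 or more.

3

add 12: running sum 12 < 23
add 7: running sum 19 < 23
add 5: shortest ending here [12, 7, 5] sum 24, len 3
add 12: shortest ending here [7, 5, 12] sum 24, len 3
add 9: shortest ending here [5, 12, 9] sum 26, len 3
add 5: shortest ending here [12, 9, 5] sum 26, len 3
add 11: shortest ending here [9, 5, 11] sum 25, len 3
add 9: shortest ending here [5, 11, 9] sum 25, len 3
add 9: shortest ending here [11, 9, 9] sum 29, len 3
add 5: shortest ending here [9, 9, 5] sum 23, len 3
add 10: shortest ending here [9, 5, 10] sum 24, len 3
add 10: shortest ending here [5, 10, 10] sum 25, len 3
add 3: shortest ending here [10, 10, 3] sum 23, len 3
add 1: shortest ending here [10, 10, 3, 1] sum 24, len 4
add 8: shortest ending here [10, 10, 3, 1, 8] sum 32, len 5
add 9: shortest ending here [10, 3, 1, 8, 9] sum 31, len 5
add 2: shortest ending here [3, 1, 8, 9, 2] sum 23, len 5
Shortest qualifying length: 3.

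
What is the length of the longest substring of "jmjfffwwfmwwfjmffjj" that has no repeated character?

[j] len 1
[j, m] len 2
[m, j] len 2
[m, j, f] len 3
[f] len 1
[f] len 1
[f, w] len 2
[w] len 1
[w, f] len 2
[w, f, m] len 3
[f, m, w] len 3
[w] len 1
[w, f] len 2
[w, f, j] len 3
[w, f, j, m] len 4
[j, m, f] len 3
[f] len 1
[f, j] len 2
[j] len 1
Longest all-distinct length: 4.

4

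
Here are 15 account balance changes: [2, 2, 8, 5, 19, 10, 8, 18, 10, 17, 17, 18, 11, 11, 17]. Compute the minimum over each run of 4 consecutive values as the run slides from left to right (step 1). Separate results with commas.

Sliding a size-4 window across the 15 values:
(2, 2, 8, 5) → min 2
(2, 8, 5, 19) → min 2
(8, 5, 19, 10) → min 5
(5, 19, 10, 8) → min 5
(19, 10, 8, 18) → min 8
(10, 8, 18, 10) → min 8
(8, 18, 10, 17) → min 8
(18, 10, 17, 17) → min 10
(10, 17, 17, 18) → min 10
(17, 17, 18, 11) → min 11
(17, 18, 11, 11) → min 11
(18, 11, 11, 17) → min 11

2, 2, 5, 5, 8, 8, 8, 10, 10, 11, 11, 11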